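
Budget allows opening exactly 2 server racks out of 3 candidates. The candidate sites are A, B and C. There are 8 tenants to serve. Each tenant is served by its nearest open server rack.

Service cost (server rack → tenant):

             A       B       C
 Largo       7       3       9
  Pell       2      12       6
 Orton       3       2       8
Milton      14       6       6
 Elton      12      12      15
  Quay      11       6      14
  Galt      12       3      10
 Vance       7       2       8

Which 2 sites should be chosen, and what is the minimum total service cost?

With exactly 2 open, each tenant uses its cheapest among the chosen.
{A, B}: Largo→B 3, Pell→A 2, Orton→B 2, Milton→B 6, Elton→A 12, Quay→B 6, Galt→B 3, Vance→B 2. Service cost 36.
{B, C}: service cost 40
{A, C}: service cost 58
Among all 3 size-2 choices, {A, B} is lowest.

Choose A and B; total service cost 36.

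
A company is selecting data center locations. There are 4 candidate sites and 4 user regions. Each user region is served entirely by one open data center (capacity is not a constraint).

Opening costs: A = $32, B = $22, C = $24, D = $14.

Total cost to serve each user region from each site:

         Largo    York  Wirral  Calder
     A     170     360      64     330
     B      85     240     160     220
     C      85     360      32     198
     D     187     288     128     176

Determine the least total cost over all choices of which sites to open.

For any fixed open set, each user region goes to its cheapest open site; total = fixed + service.
{B, C, D}: Largo→B 85, York→B 240, Wirral→C 32, Calder→D 176. Service 533; fixed 60; total 593.
{B, C}: service 555 + fixed 46 = 601
{C, D}: service 581 + fixed 38 = 619
{A, B, C, D}: service 533 + fixed 92 = 625
No other subset beats 593.

Minimum total cost: 593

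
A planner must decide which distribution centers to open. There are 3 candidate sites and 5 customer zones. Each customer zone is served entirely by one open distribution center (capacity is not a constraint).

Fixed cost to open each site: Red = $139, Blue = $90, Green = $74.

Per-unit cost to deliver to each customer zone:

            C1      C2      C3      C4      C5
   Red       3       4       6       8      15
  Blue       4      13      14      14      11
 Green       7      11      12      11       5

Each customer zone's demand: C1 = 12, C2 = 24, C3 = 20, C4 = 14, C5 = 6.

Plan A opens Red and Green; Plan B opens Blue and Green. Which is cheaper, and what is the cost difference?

Plan A is cheaper by 293.

Plan A: {Red, Green}: C1→Red 3·12=36, C2→Red 4·24=96, C3→Red 6·20=120, C4→Red 8·14=112, C5→Green 5·6=30. Service 394; fixed 213; total 607.
Plan B: {Blue, Green}: C1→Blue 4·12=48, C2→Green 11·24=264, C3→Green 12·20=240, C4→Green 11·14=154, C5→Green 5·6=30. Service 736; fixed 164; total 900.
Difference: |607 − 900| = 293.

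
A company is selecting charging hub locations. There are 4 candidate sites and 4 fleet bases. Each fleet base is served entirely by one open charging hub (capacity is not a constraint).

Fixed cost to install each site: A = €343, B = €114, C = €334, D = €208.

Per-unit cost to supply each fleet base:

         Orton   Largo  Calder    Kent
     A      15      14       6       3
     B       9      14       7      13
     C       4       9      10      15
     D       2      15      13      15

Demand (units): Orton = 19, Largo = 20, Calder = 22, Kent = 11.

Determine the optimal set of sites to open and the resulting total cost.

Open B only; minimum total cost 862.

For any fixed open set, each fleet base goes to its cheapest open site; total = fixed + service.
{B}: Orton→B 9·19=171, Largo→B 14·20=280, Calder→B 7·22=154, Kent→B 13·11=143. Service 748; fixed 114; total 862.
{B, D}: service 615 + fixed 322 = 937
{C}: Orton→C 4·19=76, Largo→C 9·20=180, Calder→C 10·22=220, Kent→C 15·11=165. Service 641; fixed 334; total 975.
{A, B, C, D}: service 383 + fixed 999 = 1382
(All 15 nonempty subsets were checked; B only is lowest.)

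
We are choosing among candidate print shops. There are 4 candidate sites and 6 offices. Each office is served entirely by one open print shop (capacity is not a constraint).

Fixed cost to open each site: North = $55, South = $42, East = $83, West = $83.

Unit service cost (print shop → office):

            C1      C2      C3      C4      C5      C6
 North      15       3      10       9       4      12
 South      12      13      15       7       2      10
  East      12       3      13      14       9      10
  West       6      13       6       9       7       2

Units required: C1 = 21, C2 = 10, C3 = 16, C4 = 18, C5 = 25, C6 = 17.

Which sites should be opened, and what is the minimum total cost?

Open North, South and West; minimum total cost 642.

For any fixed open set, each office goes to its cheapest open site; total = fixed + service.
{North, South, West}: C1→West 6·21=126, C2→North 3·10=30, C3→West 6·16=96, C4→South 7·18=126, C5→South 2·25=50, C6→West 2·17=34. Service 462; fixed 180; total 642.
{South, East, West}: service 462 + fixed 208 = 670
{North, West}: service 548 + fixed 138 = 686
{North, South, East, West}: service 462 + fixed 263 = 725
No other subset beats 642.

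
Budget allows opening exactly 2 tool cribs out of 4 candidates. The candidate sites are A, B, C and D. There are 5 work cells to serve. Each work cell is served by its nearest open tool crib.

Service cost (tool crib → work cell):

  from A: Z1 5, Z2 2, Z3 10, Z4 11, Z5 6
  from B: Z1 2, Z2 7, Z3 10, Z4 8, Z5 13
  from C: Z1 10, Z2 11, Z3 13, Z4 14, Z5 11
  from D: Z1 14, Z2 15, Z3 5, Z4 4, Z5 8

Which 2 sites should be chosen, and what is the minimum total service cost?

With exactly 2 open, each work cell uses its cheapest among the chosen.
{A, D}: Z1→A 5, Z2→A 2, Z3→D 5, Z4→D 4, Z5→A 6. Service cost 22.
{B, D}: service cost 26
{A, B}: service cost 28
Among all 6 size-2 choices, {A, D} is lowest.

Choose A and D; total service cost 22.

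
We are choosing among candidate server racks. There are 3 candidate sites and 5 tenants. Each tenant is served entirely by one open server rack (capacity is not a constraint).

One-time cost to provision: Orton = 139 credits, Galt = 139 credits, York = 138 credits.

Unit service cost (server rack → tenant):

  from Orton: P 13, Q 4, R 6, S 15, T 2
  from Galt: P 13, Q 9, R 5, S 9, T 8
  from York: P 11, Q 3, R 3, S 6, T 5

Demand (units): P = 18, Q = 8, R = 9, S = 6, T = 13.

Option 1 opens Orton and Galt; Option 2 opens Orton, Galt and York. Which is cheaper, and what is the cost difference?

Option 1: {Orton, Galt}: P→Orton 13·18=234, Q→Orton 4·8=32, R→Galt 5·9=45, S→Galt 9·6=54, T→Orton 2·13=26. Service 391; fixed 278; total 669.
Option 2: {Orton, Galt, York}: P→York 11·18=198, Q→York 3·8=24, R→York 3·9=27, S→York 6·6=36, T→Orton 2·13=26. Service 311; fixed 416; total 727.
Difference: |669 − 727| = 58.

Option 1 is cheaper by 58.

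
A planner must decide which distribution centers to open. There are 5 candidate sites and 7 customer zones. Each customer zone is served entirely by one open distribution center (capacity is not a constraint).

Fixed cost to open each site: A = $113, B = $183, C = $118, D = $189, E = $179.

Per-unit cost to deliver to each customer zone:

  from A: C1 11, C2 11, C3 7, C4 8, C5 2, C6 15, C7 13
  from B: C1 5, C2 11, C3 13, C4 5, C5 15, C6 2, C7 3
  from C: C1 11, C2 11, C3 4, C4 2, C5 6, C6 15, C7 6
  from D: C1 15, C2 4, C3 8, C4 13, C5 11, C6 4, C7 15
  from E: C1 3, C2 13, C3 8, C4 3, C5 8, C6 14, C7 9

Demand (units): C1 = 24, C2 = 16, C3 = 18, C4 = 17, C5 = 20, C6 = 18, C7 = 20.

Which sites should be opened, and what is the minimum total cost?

Open B and C; minimum total cost 919.

For any fixed open set, each customer zone goes to its cheapest open site; total = fixed + service.
{B, C}: C1→B 5·24=120, C2→B 11·16=176, C3→C 4·18=72, C4→C 2·17=34, C5→C 6·20=120, C6→B 2·18=36, C7→B 3·20=60. Service 618; fixed 301; total 919.
{A, B}: C1→B 5·24=120, C2→A 11·16=176, C3→A 7·18=126, C4→B 5·17=85, C5→A 2·20=40, C6→B 2·18=36, C7→B 3·20=60. Service 643; fixed 296; total 939.
{A, B, C}: service 538 + fixed 414 = 952
{A, B, C, D, E}: service 378 + fixed 782 = 1160
No other subset beats 919.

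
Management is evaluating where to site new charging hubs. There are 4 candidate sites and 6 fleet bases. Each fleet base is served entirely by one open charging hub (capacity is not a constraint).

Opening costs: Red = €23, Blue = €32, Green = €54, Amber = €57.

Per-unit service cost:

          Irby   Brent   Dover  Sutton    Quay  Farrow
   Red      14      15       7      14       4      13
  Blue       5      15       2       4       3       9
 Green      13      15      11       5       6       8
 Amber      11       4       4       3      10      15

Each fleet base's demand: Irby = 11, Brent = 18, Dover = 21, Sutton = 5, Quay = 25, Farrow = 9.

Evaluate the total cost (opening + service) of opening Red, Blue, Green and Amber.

Total cost: 497

Each fleet base is assigned to its cheapest site among the open ones.
{Red, Blue, Green, Amber}: Irby→Blue 5·11=55, Brent→Amber 4·18=72, Dover→Blue 2·21=42, Sutton→Amber 3·5=15, Quay→Blue 3·25=75, Farrow→Green 8·9=72. Service 331; fixed 166; total 497.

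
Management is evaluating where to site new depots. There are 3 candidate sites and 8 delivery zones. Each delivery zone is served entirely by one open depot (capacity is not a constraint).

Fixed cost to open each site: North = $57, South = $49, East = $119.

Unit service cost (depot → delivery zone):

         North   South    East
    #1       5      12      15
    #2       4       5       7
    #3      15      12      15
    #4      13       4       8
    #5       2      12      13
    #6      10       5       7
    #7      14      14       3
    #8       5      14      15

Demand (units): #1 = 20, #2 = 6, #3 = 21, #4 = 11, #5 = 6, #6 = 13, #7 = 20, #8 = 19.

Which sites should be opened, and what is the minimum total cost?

Open North, South and East; minimum total cost 877.

For any fixed open set, each delivery zone goes to its cheapest open site; total = fixed + service.
{North, South, East}: #1→North 5·20=100, #2→North 4·6=24, #3→South 12·21=252, #4→South 4·11=44, #5→North 2·6=12, #6→South 5·13=65, #7→East 3·20=60, #8→North 5·19=95. Service 652; fixed 225; total 877.
{North, East}: service 785 + fixed 176 = 961
{North, South}: service 872 + fixed 106 = 978
{South}: service 1249 + fixed 49 = 1298
No other subset beats 877.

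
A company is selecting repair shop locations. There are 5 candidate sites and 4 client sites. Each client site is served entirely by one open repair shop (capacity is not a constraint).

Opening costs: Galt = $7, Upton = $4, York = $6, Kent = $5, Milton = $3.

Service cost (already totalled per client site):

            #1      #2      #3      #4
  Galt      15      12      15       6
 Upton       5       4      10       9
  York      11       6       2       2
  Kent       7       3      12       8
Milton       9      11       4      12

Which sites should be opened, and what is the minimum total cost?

For any fixed open set, each client site goes to its cheapest open site; total = fixed + service.
{Upton, York}: #1→Upton 5, #2→Upton 4, #3→York 2, #4→York 2. Service 13; fixed 10; total 23.
{York, Kent}: service 14 + fixed 11 = 25
{Upton, York, Milton}: service 13 + fixed 13 = 26
{Galt, Upton, York, Kent, Milton}: #1→Upton 5, #2→Kent 3, #3→York 2, #4→York 2. Service 12; fixed 25; total 37.
No other subset beats 23.

Open Upton and York; minimum total cost 23.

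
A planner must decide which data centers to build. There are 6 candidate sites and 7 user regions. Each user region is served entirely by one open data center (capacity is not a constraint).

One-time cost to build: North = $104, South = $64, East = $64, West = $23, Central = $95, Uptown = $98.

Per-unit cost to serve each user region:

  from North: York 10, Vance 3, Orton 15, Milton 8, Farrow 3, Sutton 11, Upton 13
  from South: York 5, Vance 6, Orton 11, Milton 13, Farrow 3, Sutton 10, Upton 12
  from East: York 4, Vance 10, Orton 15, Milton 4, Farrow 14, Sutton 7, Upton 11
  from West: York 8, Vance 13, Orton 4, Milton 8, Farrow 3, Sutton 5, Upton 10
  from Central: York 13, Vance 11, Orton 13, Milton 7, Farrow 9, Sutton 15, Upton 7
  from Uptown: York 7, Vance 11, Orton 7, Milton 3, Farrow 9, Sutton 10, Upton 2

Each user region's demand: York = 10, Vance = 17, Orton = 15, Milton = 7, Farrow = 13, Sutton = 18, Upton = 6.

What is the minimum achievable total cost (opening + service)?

For any fixed open set, each user region goes to its cheapest open site; total = fixed + service.
{South, West}: York→South 5·10=50, Vance→South 6·17=102, Orton→West 4·15=60, Milton→West 8·7=56, Farrow→South 3·13=39, Sutton→West 5·18=90, Upton→West 10·6=60. Service 457; fixed 87; total 544.
{North, East, West}: service 368 + fixed 191 = 559
{South, West, Uptown}: York→South 5·10=50, Vance→South 6·17=102, Orton→West 4·15=60, Milton→Uptown 3·7=21, Farrow→South 3·13=39, Sutton→West 5·18=90, Upton→Uptown 2·6=12. Service 374; fixed 185; total 559.
{North, South, East, West, Central, Uptown}: York→East 4·10=40, Vance→North 3·17=51, Orton→West 4·15=60, Milton→Uptown 3·7=21, Farrow→North 3·13=39, Sutton→West 5·18=90, Upton→Uptown 2·6=12. Service 313; fixed 448; total 761.
No other subset beats 544.

Minimum total cost: 544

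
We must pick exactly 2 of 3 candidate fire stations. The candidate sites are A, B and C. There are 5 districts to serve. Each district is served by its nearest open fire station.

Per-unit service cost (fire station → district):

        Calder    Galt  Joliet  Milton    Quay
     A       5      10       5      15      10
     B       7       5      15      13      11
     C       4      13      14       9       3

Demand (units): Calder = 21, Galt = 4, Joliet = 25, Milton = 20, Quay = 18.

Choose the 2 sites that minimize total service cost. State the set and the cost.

Choose A and C; total service cost 483.

With exactly 2 open, each district uses its cheapest among the chosen.
{A, C}: Calder→C 4·21=84, Galt→A 10·4=40, Joliet→A 5·25=125, Milton→C 9·20=180, Quay→C 3·18=54. Service cost 483.
{B, C}: service cost 688
{A, B}: service cost 690
Among all 3 size-2 choices, {A, C} is lowest.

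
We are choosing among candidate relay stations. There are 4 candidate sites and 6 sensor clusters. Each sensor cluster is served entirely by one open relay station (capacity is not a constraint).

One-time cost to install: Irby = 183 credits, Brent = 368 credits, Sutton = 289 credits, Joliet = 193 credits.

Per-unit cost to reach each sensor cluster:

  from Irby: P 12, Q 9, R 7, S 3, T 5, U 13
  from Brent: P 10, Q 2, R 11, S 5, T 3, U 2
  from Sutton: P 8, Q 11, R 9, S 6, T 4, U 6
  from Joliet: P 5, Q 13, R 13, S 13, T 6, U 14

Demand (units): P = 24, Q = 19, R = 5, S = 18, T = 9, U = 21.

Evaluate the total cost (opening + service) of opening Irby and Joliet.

Total cost: 1074

Each sensor cluster is assigned to its cheapest site among the open ones.
{Irby, Joliet}: P→Joliet 5·24=120, Q→Irby 9·19=171, R→Irby 7·5=35, S→Irby 3·18=54, T→Irby 5·9=45, U→Irby 13·21=273. Service 698; fixed 376; total 1074.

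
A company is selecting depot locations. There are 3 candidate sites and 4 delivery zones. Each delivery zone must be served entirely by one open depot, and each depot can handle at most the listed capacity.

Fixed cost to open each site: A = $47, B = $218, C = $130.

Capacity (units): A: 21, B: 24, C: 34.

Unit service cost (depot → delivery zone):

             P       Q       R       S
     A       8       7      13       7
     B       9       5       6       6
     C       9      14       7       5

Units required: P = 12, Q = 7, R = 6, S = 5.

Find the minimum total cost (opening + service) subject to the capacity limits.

Open {A, C}: P→A 8·12=96, Q→A 7·7=49, R→C 7·6=42, S→C 5·5=25.
Loads: A carries 19/21, C carries 11/34. Service 212; fixed 177; total 389.
Next best feasible plan costs 401.

Minimum total cost: 389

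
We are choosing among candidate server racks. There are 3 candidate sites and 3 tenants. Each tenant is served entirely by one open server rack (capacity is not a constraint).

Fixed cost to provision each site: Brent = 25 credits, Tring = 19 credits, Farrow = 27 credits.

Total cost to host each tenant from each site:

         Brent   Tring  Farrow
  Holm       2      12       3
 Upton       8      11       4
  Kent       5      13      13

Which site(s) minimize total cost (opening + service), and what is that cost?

Open Brent only; minimum total cost 40.

For any fixed open set, each tenant goes to its cheapest open site; total = fixed + service.
{Brent}: Holm→Brent 2, Upton→Brent 8, Kent→Brent 5. Service 15; fixed 25; total 40.
{Farrow}: service 20 + fixed 27 = 47
{Tring}: Holm→Tring 12, Upton→Tring 11, Kent→Tring 13. Service 36; fixed 19; total 55.
{Brent, Tring, Farrow}: service 11 + fixed 71 = 82
(All 7 nonempty subsets were checked; Brent only is lowest.)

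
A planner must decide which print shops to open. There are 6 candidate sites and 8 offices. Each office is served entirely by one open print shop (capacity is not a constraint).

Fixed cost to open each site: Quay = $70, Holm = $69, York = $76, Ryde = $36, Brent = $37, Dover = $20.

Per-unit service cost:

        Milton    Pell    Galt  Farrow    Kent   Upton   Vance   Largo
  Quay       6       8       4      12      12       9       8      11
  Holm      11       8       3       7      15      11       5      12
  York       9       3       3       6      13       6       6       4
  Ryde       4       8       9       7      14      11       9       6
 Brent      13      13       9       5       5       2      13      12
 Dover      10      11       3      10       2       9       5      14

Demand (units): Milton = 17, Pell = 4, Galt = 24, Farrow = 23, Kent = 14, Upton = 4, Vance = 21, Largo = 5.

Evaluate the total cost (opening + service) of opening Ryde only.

Total cost: 972

Each office is assigned to its cheapest site among the open ones.
{Ryde}: Milton→Ryde 4·17=68, Pell→Ryde 8·4=32, Galt→Ryde 9·24=216, Farrow→Ryde 7·23=161, Kent→Ryde 14·14=196, Upton→Ryde 11·4=44, Vance→Ryde 9·21=189, Largo→Ryde 6·5=30. Service 936; fixed 36; total 972.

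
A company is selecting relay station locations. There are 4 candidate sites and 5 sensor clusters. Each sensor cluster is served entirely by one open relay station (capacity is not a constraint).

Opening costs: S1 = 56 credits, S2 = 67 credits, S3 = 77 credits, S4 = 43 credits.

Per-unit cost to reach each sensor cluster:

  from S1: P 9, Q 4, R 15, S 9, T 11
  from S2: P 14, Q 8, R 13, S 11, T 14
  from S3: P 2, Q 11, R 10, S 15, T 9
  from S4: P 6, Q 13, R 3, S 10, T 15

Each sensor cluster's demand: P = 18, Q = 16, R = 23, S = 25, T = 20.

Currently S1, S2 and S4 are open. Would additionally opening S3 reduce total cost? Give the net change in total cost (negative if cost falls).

Current service cost with {S1, S2, S4}: 686.
Adding S3: each sensor cluster re-picks its cheapest; new service cost 574, saving 112.
Extra fixed cost: 77. Net change = 77 − 112 = -35.
(Totals: 852 → 817.)

Yes — net change −35 (cost falls by 35).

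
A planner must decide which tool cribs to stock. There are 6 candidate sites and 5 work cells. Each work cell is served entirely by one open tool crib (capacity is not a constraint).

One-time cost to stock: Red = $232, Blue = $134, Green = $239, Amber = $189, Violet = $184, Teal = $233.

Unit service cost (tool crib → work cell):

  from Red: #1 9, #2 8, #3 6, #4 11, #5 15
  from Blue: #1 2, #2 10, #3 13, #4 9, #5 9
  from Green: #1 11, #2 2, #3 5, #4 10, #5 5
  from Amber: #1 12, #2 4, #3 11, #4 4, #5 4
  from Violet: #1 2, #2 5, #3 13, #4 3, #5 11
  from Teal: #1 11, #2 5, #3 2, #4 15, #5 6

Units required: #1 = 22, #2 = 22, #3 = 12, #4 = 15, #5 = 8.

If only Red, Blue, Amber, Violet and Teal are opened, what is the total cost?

Total cost: 1205

Each work cell is assigned to its cheapest site among the open ones.
{Red, Blue, Amber, Violet, Teal}: #1→Blue 2·22=44, #2→Amber 4·22=88, #3→Teal 2·12=24, #4→Violet 3·15=45, #5→Amber 4·8=32. Service 233; fixed 972; total 1205.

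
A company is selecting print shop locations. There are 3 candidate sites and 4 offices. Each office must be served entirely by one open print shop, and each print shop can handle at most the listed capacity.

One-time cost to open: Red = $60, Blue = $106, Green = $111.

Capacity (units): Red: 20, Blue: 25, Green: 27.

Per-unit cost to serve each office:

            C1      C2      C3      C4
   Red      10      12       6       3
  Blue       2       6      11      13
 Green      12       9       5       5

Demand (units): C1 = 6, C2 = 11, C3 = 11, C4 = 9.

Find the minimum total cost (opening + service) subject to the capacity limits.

Open {Red, Blue}: C1→Blue 2·6=12, C2→Blue 6·11=66, C3→Red 6·11=66, C4→Red 3·9=27.
Loads: Red carries 20/20, Blue carries 17/25. Service 171; fixed 166; total 337.
Next best feasible plan costs 395.

Minimum total cost: 337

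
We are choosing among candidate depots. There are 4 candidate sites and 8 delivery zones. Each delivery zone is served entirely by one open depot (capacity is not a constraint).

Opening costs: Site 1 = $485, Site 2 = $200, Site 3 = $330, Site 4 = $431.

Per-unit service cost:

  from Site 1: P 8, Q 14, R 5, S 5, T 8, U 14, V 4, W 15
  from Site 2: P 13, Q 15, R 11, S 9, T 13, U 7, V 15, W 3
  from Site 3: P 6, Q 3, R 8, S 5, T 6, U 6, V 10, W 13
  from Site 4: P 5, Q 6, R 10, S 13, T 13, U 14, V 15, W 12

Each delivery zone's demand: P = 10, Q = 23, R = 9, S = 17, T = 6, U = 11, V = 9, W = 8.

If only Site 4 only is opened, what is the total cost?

Each delivery zone is assigned to its cheapest site among the open ones.
{Site 4}: P→Site 4 5·10=50, Q→Site 4 6·23=138, R→Site 4 10·9=90, S→Site 4 13·17=221, T→Site 4 13·6=78, U→Site 4 14·11=154, V→Site 4 15·9=135, W→Site 4 12·8=96. Service 962; fixed 431; total 1393.

Total cost: 1393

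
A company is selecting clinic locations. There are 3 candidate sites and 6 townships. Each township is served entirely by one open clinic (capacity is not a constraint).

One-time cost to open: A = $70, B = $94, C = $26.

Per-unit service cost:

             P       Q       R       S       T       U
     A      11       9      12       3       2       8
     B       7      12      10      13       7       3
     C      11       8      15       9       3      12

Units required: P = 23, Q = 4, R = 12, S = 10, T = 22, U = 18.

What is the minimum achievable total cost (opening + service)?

Minimum total cost: 609

For any fixed open set, each township goes to its cheapest open site; total = fixed + service.
{A, B}: P→B 7·23=161, Q→A 9·4=36, R→B 10·12=120, S→A 3·10=30, T→A 2·22=44, U→B 3·18=54. Service 445; fixed 164; total 609.
{A, B, C}: service 441 + fixed 190 = 631
{B, C}: service 523 + fixed 120 = 643
{C}: service 837 + fixed 26 = 863
No other subset beats 609.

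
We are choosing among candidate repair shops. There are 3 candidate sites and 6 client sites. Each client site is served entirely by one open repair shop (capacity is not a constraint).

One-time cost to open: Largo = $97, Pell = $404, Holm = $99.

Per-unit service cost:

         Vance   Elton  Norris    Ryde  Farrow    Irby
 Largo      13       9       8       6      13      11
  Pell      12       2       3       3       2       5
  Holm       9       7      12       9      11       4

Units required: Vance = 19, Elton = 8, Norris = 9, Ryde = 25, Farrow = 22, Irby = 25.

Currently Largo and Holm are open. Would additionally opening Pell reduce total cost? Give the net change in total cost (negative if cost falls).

No — net change +46 (cost rises by 46).

Current service cost with {Largo, Holm}: 791.
Adding Pell: each client site re-picks its cheapest; new service cost 433, saving 358.
Extra fixed cost: 404. Net change = 404 − 358 = 46.
(Totals: 987 → 1033.)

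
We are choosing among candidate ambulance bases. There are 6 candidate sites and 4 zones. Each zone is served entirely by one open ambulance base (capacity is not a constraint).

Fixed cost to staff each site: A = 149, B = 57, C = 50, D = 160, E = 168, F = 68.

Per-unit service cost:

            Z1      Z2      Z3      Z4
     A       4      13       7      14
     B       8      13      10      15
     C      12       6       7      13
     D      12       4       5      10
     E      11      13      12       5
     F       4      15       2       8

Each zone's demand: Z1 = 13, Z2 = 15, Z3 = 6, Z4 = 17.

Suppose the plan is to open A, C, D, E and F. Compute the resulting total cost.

Each zone is assigned to its cheapest site among the open ones.
{A, C, D, E, F}: Z1→A 4·13=52, Z2→D 4·15=60, Z3→F 2·6=12, Z4→E 5·17=85. Service 209; fixed 595; total 804.

Total cost: 804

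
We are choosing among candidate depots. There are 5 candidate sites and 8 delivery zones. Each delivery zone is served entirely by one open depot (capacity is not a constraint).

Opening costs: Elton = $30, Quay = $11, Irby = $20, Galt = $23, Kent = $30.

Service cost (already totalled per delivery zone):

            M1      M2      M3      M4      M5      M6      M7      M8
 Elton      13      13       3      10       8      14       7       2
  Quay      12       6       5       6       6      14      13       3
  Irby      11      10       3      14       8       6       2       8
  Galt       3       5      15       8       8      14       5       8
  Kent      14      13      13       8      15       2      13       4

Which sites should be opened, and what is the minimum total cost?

Open Quay and Irby; minimum total cost 74.

For any fixed open set, each delivery zone goes to its cheapest open site; total = fixed + service.
{Quay, Irby}: M1→Irby 11, M2→Quay 6, M3→Irby 3, M4→Quay 6, M5→Quay 6, M6→Irby 6, M7→Irby 2, M8→Quay 3. Service 43; fixed 31; total 74.
{Quay}: service 65 + fixed 11 = 76
{Quay, Galt}: M1→Galt 3, M2→Galt 5, M3→Quay 5, M4→Quay 6, M5→Quay 6, M6→Quay 14, M7→Galt 5, M8→Quay 3. Service 47; fixed 34; total 81.
{Elton, Quay, Irby, Galt, Kent}: service 29 + fixed 114 = 143
No other subset beats 74.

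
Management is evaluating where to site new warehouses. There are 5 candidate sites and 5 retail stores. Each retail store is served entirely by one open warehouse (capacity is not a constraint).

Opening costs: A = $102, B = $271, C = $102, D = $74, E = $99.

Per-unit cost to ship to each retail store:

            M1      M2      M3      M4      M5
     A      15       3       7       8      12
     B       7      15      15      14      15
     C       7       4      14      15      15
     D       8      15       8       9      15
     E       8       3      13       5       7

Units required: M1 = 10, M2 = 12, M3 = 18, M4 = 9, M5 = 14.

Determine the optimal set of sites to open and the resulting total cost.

Open D and E; minimum total cost 576.

For any fixed open set, each retail store goes to its cheapest open site; total = fixed + service.
{D, E}: M1→D 8·10=80, M2→E 3·12=36, M3→D 8·18=144, M4→E 5·9=45, M5→E 7·14=98. Service 403; fixed 173; total 576.
{A, E}: M1→E 8·10=80, M2→A 3·12=36, M3→A 7·18=126, M4→E 5·9=45, M5→E 7·14=98. Service 385; fixed 201; total 586.
{E}: M1→E 8·10=80, M2→E 3·12=36, M3→E 13·18=234, M4→E 5·9=45, M5→E 7·14=98. Service 493; fixed 99; total 592.
{A, B, C, D, E}: service 375 + fixed 648 = 1023
No other subset beats 576.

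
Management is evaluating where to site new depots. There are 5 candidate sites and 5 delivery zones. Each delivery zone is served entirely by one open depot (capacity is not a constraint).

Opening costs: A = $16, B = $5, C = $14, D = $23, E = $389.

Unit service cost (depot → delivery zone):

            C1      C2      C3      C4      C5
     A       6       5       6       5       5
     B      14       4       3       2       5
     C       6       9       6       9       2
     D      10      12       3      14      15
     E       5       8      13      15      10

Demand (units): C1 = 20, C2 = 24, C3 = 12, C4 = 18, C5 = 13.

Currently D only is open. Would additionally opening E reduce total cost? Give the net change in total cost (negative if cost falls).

Current service cost with {D}: 971.
Adding E: each delivery zone re-picks its cheapest; new service cost 710, saving 261.
Extra fixed cost: 389. Net change = 389 − 261 = 128.
(Totals: 994 → 1122.)

No — net change +128 (cost rises by 128).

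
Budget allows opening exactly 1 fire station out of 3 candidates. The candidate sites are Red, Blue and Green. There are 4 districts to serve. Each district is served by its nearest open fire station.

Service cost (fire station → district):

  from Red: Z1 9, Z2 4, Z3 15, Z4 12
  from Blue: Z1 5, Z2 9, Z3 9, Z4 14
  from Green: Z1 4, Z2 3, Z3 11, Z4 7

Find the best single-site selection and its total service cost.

Choose Green only; total service cost 25.

With exactly 1 open, each district uses its cheapest among the chosen.
{Green}: Z1→Green 4, Z2→Green 3, Z3→Green 11, Z4→Green 7. Service cost 25.
{Blue}: service cost 37
{Red}: service cost 40
Among all 3 size-1 choices, {Green} is lowest.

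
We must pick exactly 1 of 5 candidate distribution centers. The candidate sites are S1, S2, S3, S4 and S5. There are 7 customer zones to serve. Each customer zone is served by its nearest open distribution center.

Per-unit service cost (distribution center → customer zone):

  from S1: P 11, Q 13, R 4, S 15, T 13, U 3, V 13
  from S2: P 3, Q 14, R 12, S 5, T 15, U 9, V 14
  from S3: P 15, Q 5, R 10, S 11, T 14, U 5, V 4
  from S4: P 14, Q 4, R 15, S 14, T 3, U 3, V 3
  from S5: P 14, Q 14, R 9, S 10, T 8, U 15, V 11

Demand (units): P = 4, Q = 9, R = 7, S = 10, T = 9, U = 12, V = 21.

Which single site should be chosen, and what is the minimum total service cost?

Choose S4 only; total service cost 463.

With exactly 1 open, each customer zone uses its cheapest among the chosen.
{S4}: P→S4 14·4=56, Q→S4 4·9=36, R→S4 15·7=105, S→S4 14·10=140, T→S4 3·9=27, U→S4 3·12=36, V→S4 3·21=63. Service cost 463.
{S3}: service cost 555
{S1}: service cost 765
Among all 5 size-1 choices, {S4} is lowest.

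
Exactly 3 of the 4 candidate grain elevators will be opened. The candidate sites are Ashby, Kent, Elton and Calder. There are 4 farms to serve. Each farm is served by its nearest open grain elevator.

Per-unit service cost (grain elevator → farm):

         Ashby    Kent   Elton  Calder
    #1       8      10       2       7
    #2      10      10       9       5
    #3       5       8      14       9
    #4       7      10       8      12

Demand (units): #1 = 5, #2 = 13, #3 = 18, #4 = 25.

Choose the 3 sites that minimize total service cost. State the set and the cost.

With exactly 3 open, each farm uses its cheapest among the chosen.
{Ashby, Elton, Calder}: #1→Elton 2·5=10, #2→Calder 5·13=65, #3→Ashby 5·18=90, #4→Ashby 7·25=175. Service cost 340.
{Ashby, Kent, Calder}: service cost 365
{Ashby, Kent, Elton}: service cost 392
Among all 4 size-3 choices, {Ashby, Elton, Calder} is lowest.

Choose Ashby, Elton and Calder; total service cost 340.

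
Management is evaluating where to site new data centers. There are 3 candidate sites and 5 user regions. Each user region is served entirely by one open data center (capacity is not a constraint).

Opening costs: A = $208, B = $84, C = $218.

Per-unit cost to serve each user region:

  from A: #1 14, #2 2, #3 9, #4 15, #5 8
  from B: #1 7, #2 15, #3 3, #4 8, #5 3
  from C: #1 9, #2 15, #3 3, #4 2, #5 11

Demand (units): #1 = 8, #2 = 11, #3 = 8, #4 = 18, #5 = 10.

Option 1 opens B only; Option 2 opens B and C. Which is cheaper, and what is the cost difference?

Option 1: {B}: #1→B 7·8=56, #2→B 15·11=165, #3→B 3·8=24, #4→B 8·18=144, #5→B 3·10=30. Service 419; fixed 84; total 503.
Option 2: {B, C}: #1→B 7·8=56, #2→B 15·11=165, #3→B 3·8=24, #4→C 2·18=36, #5→B 3·10=30. Service 311; fixed 302; total 613.
Difference: |503 − 613| = 110.

Option 1 is cheaper by 110.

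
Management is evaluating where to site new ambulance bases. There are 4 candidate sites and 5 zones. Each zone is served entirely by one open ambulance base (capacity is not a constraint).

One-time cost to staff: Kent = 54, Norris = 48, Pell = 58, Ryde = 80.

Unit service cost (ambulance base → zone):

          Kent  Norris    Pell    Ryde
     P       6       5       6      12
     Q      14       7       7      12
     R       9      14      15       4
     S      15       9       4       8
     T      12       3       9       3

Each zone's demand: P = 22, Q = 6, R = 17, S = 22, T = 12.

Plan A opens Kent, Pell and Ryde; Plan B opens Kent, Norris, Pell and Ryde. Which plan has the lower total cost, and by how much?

Plan A: {Kent, Pell, Ryde}: P→Kent 6·22=132, Q→Pell 7·6=42, R→Ryde 4·17=68, S→Pell 4·22=88, T→Ryde 3·12=36. Service 366; fixed 192; total 558.
Plan B: {Kent, Norris, Pell, Ryde}: P→Norris 5·22=110, Q→Norris 7·6=42, R→Ryde 4·17=68, S→Pell 4·22=88, T→Norris 3·12=36. Service 344; fixed 240; total 584.
Difference: |558 − 584| = 26.

Plan A is cheaper by 26.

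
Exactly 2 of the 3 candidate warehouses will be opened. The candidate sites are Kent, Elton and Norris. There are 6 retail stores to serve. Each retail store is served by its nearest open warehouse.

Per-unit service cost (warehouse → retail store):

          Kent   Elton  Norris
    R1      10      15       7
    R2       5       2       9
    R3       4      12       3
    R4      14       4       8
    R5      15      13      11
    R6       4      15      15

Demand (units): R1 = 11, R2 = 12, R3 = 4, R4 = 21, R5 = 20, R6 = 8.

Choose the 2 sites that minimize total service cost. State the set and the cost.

Choose Kent and Elton; total service cost 526.

With exactly 2 open, each retail store uses its cheapest among the chosen.
{Kent, Elton}: R1→Kent 10·11=110, R2→Elton 2·12=24, R3→Kent 4·4=16, R4→Elton 4·21=84, R5→Elton 13·20=260, R6→Kent 4·8=32. Service cost 526.
{Elton, Norris}: service cost 537
{Kent, Norris}: service cost 569
Among all 3 size-2 choices, {Kent, Elton} is lowest.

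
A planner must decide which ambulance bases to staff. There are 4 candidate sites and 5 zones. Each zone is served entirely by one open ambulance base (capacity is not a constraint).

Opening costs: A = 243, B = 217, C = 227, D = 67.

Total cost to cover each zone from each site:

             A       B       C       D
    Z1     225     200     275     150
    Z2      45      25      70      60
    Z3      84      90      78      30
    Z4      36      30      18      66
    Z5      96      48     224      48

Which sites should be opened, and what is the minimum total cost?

For any fixed open set, each zone goes to its cheapest open site; total = fixed + service.
{D}: Z1→D 150, Z2→D 60, Z3→D 30, Z4→D 66, Z5→D 48. Service 354; fixed 67; total 421.
{B, D}: Z1→D 150, Z2→B 25, Z3→D 30, Z4→B 30, Z5→B 48. Service 283; fixed 284; total 567.
{C, D}: Z1→D 150, Z2→D 60, Z3→D 30, Z4→C 18, Z5→D 48. Service 306; fixed 294; total 600.
{A, B, C, D}: Z1→D 150, Z2→B 25, Z3→D 30, Z4→C 18, Z5→B 48. Service 271; fixed 754; total 1025.
No other subset beats 421.

Open D only; minimum total cost 421.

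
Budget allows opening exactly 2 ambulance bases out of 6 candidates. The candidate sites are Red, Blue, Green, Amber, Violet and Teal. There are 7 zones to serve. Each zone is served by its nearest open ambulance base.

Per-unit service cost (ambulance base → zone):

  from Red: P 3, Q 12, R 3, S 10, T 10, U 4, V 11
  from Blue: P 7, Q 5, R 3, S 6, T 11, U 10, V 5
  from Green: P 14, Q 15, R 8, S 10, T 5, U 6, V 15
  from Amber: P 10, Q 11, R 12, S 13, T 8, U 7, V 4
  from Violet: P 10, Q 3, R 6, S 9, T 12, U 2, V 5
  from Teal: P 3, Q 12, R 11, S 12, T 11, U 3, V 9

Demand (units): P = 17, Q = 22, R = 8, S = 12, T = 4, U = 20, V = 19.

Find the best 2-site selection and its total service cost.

Choose Red and Violet; total service cost 424.

With exactly 2 open, each zone uses its cheapest among the chosen.
{Red, Violet}: P→Red 3·17=51, Q→Violet 3·22=66, R→Red 3·8=24, S→Violet 9·12=108, T→Red 10·4=40, U→Violet 2·20=40, V→Violet 5·19=95. Service cost 424.
{Violet, Teal}: service cost 452
{Blue, Teal}: service cost 456
Among all 15 size-2 choices, {Red, Violet} is lowest.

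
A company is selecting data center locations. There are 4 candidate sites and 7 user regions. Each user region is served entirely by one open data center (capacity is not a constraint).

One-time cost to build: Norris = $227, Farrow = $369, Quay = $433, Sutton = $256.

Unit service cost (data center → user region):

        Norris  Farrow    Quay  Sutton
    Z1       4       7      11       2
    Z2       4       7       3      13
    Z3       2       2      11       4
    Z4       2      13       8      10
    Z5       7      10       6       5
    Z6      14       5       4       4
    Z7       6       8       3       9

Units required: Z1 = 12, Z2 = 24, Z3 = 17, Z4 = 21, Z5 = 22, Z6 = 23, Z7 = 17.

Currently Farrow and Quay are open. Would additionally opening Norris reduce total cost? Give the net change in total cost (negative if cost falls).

Current service cost with {Farrow, Quay}: 633.
Adding Norris: each user region re-picks its cheapest; new service cost 471, saving 162.
Extra fixed cost: 227. Net change = 227 − 162 = 65.
(Totals: 1435 → 1500.)

No — net change +65 (cost rises by 65).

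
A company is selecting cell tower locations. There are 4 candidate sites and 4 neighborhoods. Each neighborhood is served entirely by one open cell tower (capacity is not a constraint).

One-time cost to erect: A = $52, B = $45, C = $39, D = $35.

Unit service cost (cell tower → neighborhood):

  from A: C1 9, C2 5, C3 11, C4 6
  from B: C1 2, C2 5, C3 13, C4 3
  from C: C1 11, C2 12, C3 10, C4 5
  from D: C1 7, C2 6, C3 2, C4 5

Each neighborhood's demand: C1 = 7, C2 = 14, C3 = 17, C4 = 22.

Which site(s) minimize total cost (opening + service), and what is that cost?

For any fixed open set, each neighborhood goes to its cheapest open site; total = fixed + service.
{B, D}: C1→B 2·7=14, C2→B 5·14=70, C3→D 2·17=34, C4→B 3·22=66. Service 184; fixed 80; total 264.
{B, C, D}: service 184 + fixed 119 = 303
{D}: C1→D 7·7=49, C2→D 6·14=84, C3→D 2·17=34, C4→D 5·22=110. Service 277; fixed 35; total 312.
{A, B, C, D}: service 184 + fixed 171 = 355
No other subset beats 264.

Open B and D; minimum total cost 264.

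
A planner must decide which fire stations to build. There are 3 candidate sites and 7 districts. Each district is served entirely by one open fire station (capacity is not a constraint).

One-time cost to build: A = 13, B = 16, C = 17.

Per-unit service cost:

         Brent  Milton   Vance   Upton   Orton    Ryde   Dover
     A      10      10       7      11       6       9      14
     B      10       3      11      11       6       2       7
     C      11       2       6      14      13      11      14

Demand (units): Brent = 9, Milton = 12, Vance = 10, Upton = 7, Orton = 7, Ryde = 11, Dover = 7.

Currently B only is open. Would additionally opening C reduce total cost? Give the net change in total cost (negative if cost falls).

Yes — net change −45 (cost falls by 45).

Current service cost with {B}: 426.
Adding C: each district re-picks its cheapest; new service cost 364, saving 62.
Extra fixed cost: 17. Net change = 17 − 62 = -45.
(Totals: 442 → 397.)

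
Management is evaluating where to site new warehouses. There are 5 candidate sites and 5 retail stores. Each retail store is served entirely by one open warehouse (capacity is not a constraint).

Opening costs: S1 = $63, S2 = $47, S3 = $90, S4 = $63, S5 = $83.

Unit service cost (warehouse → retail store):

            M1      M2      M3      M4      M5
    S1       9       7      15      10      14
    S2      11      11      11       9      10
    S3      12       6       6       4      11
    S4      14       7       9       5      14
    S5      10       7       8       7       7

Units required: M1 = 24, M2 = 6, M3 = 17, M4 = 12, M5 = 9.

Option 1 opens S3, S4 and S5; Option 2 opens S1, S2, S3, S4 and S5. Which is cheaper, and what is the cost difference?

Option 1: {S3, S4, S5}: M1→S5 10·24=240, M2→S3 6·6=36, M3→S3 6·17=102, M4→S3 4·12=48, M5→S5 7·9=63. Service 489; fixed 236; total 725.
Option 2: {S1, S2, S3, S4, S5}: M1→S1 9·24=216, M2→S3 6·6=36, M3→S3 6·17=102, M4→S3 4·12=48, M5→S5 7·9=63. Service 465; fixed 346; total 811.
Difference: |725 − 811| = 86.

Option 1 is cheaper by 86.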